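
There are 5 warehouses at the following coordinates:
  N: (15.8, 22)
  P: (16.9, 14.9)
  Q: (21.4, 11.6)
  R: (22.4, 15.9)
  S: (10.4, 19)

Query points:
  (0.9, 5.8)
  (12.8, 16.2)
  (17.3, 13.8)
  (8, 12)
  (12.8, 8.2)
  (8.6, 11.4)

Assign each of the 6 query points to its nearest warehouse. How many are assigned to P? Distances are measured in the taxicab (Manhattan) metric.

(0.9, 5.8) — d to each: N:31.1, P:25.1, Q:26.3, R:31.6, S:22.7 → nearest is S
(12.8, 16.2) — d to each: N:8.8, P:5.4, Q:13.2, R:9.9, S:5.2 → nearest is S
(17.3, 13.8) — d to each: N:9.7, P:1.5, Q:6.3, R:7.2, S:12.1 → nearest is P
(8, 12) — d to each: N:17.8, P:11.8, Q:13.8, R:18.3, S:9.4 → nearest is S
(12.8, 8.2) — d to each: N:16.8, P:10.8, Q:12, R:17.3, S:13.2 → nearest is P
(8.6, 11.4) — d to each: N:17.8, P:11.8, Q:13, R:18.3, S:9.4 → nearest is S
2 of the 6 points have P as nearest.

2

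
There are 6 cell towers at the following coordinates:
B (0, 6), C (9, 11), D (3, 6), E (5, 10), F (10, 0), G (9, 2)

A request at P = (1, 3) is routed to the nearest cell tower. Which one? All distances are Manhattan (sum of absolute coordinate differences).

d(P,B) = |1−0| + |3−6| = 1 + 3 = 4
d(P,C) = |1−9| + |3−11| = 8 + 8 = 16
d(P,D) = |1−3| + |3−6| = 2 + 3 = 5
d(P,E) = |1−5| + |3−10| = 4 + 7 = 11
d(P,F) = |1−10| + |3−0| = 9 + 3 = 12
d(P,G) = |1−9| + |3−2| = 8 + 1 = 9
Minimum is at B.

B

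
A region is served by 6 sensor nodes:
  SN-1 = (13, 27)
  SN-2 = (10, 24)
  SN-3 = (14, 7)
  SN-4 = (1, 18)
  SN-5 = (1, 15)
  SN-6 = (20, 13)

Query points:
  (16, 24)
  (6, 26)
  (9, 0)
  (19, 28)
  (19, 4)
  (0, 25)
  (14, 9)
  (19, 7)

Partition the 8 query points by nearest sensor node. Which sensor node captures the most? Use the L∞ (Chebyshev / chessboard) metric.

(16, 24) — d to each: SN-1:3, SN-2:6, SN-3:17, SN-4:15, SN-5:15, SN-6:11 → nearest is SN-1
(6, 26) — d to each: SN-1:7, SN-2:4, SN-3:19, SN-4:8, SN-5:11, SN-6:14 → nearest is SN-2
(9, 0) — d to each: SN-1:27, SN-2:24, SN-3:7, SN-4:18, SN-5:15, SN-6:13 → nearest is SN-3
(19, 28) — d to each: SN-1:6, SN-2:9, SN-3:21, SN-4:18, SN-5:18, SN-6:15 → nearest is SN-1
(19, 4) — d to each: SN-1:23, SN-2:20, SN-3:5, SN-4:18, SN-5:18, SN-6:9 → nearest is SN-3
(0, 25) — d to each: SN-1:13, SN-2:10, SN-3:18, SN-4:7, SN-5:10, SN-6:20 → nearest is SN-4
(14, 9) — d to each: SN-1:18, SN-2:15, SN-3:2, SN-4:13, SN-5:13, SN-6:6 → nearest is SN-3
(19, 7) — d to each: SN-1:20, SN-2:17, SN-3:5, SN-4:18, SN-5:18, SN-6:6 → nearest is SN-3
Tally — SN-1:2, SN-2:1, SN-3:4, SN-4:1. SN-3 captures the most (4).

SN-3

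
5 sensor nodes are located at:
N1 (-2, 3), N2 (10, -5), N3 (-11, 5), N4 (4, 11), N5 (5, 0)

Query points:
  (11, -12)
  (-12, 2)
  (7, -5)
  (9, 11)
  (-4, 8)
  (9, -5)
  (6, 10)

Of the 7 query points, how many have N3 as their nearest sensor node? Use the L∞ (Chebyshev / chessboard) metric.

(11, -12) — d to each: N1:15, N2:7, N3:22, N4:23, N5:12 → nearest is N2
(-12, 2) — d to each: N1:10, N2:22, N3:3, N4:16, N5:17 → nearest is N3
(7, -5) — d to each: N1:9, N2:3, N3:18, N4:16, N5:5 → nearest is N2
(9, 11) — d to each: N1:11, N2:16, N3:20, N4:5, N5:11 → nearest is N4
(-4, 8) — d to each: N1:5, N2:14, N3:7, N4:8, N5:9 → nearest is N1
(9, -5) — d to each: N1:11, N2:1, N3:20, N4:16, N5:5 → nearest is N2
(6, 10) — d to each: N1:8, N2:15, N3:17, N4:2, N5:10 → nearest is N4
1 of the 7 points has N3 as nearest.

1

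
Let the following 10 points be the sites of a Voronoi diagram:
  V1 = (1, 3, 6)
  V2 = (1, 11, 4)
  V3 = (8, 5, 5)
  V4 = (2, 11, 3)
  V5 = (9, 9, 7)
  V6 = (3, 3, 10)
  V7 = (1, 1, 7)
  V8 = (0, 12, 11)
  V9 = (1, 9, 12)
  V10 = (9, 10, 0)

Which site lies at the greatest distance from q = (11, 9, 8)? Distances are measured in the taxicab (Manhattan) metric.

V7

d(q,V1) = 10 + 6 + 2 = 18
d(q,V2) = 10 + 2 + 4 = 16
d(q,V3) = 3 + 4 + 3 = 10
d(q,V4) = 9 + 2 + 5 = 16
d(q,V5) = 2 + 0 + 1 = 3
d(q,V6) = 8 + 6 + 2 = 16
d(q,V7) = 10 + 8 + 1 = 19
d(q,V8) = 11 + 3 + 3 = 17
d(q,V9) = 10 + 0 + 4 = 14
d(q, V10) = 2 + 1 + 8 = 11
The largest is to V7.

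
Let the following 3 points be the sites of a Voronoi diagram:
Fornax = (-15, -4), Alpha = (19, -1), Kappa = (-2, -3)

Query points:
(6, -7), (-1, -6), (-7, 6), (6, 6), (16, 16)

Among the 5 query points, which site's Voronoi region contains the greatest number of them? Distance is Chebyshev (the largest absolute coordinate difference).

Kappa

(6, -7) — d to each: Fornax:21, Alpha:13, Kappa:8 → nearest is Kappa
(-1, -6) — d to each: Fornax:14, Alpha:20, Kappa:3 → nearest is Kappa
(-7, 6) — d to each: Fornax:10, Alpha:26, Kappa:9 → nearest is Kappa
(6, 6) — d to each: Fornax:21, Alpha:13, Kappa:9 → nearest is Kappa
(16, 16) — d to each: Fornax:31, Alpha:17, Kappa:19 → nearest is Alpha
Tally — Alpha:1, Kappa:4. Kappa captures the most (4).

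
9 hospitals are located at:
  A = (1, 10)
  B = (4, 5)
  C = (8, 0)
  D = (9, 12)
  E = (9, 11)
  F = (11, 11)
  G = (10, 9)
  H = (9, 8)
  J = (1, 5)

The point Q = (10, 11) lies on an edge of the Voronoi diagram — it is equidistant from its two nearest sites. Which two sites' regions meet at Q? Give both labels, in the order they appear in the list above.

Squared distances from Q to each site:
|QA|² = 81 + 1 = 82
|QB|² = 36 + 36 = 72
|QC|² = 4 + 121 = 125
|QD|² = 1 + 1 = 2
|QE|² = 1 + 0 = 1
|QF|² = 1 + 0 = 1
|QG|² = 0 + 4 = 4
|QH|² = 1 + 9 = 10
|QJ|² = 81 + 36 = 117
Q is equidistant from E and F (both at squared distance 1), and every other site is strictly farther — so Q lies on the E–F Voronoi edge.

E and F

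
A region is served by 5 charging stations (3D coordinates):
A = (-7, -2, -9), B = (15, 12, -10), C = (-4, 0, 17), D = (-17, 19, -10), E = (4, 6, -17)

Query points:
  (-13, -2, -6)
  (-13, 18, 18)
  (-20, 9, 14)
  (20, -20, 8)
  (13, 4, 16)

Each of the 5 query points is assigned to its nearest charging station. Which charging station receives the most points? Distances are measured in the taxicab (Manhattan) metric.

(-13, -2, -6) — d to each: A:9, B:46, C:34, D:29, E:36 → nearest is A
(-13, 18, 18) — d to each: A:53, B:62, C:28, D:33, E:64 → nearest is C
(-20, 9, 14) — d to each: A:47, B:62, C:28, D:37, E:58 → nearest is C
(20, -20, 8) — d to each: A:62, B:55, C:53, D:94, E:67 → nearest is C
(13, 4, 16) — d to each: A:51, B:36, C:22, D:71, E:44 → nearest is C
Tally — A:1, C:4. C captures the most (4).

C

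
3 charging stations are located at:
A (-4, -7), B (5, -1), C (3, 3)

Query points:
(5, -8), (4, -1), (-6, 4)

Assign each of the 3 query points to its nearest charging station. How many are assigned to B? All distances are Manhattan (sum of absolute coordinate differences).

(5, -8) — d to each: A:10, B:7, C:13 → nearest is B
(4, -1) — d to each: A:14, B:1, C:5 → nearest is B
(-6, 4) — d to each: A:13, B:16, C:10 → nearest is C
2 of the 3 points have B as nearest.

2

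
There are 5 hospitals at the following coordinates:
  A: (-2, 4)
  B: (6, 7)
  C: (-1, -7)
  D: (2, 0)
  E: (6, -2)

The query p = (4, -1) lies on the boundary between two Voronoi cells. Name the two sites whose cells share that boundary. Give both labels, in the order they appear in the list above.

Squared distances from p to each site:
|pA|² = 36 + 25 = 61
|pB|² = 4 + 64 = 68
|pC|² = 25 + 36 = 61
|pD|² = 4 + 1 = 5
|pE|² = 4 + 1 = 5
p is equidistant from D and E (both at squared distance 5), and every other site is strictly farther — so p lies on the D–E Voronoi edge.

D and E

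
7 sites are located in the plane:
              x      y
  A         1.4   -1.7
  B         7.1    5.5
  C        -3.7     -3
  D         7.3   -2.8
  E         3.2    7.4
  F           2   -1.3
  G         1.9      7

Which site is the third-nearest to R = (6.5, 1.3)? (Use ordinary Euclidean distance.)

Compare squared distances (the ordering matches that of the actual distances):
|RA|² = 26.01 + 9 = 35.01
|RB|² = 0.36 + 17.64 = 18
|RC|² = 104.04 + 18.49 = 122.53
|RD|² = 0.64 + 16.81 = 17.45
|RE|² = 10.89 + 37.21 = 48.1
|RF|² = 20.25 + 6.76 = 27.01
|RG|² = 21.16 + 32.49 = 53.65
Sorted ascending: D, B, F, A, … — the third-nearest is F.

F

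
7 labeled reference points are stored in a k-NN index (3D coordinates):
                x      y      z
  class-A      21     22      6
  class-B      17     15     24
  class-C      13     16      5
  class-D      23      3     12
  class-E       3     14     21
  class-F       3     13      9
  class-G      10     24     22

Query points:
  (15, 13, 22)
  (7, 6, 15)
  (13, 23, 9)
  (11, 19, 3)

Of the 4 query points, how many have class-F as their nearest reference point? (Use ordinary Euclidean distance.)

1

(15, 13, 22) — d² to each: class-A:373, class-B:12, class-C:302, class-D:264, class-E:146, class-F:313, class-G:146 → nearest is class-B
(7, 6, 15) — d² to each: class-A:533, class-B:262, class-C:236, class-D:274, class-E:116, class-F:101, class-G:382 → nearest is class-F
(13, 23, 9) — d² to each: class-A:74, class-B:305, class-C:65, class-D:509, class-E:325, class-F:200, class-G:179 → nearest is class-C
(11, 19, 3) — d² to each: class-A:118, class-B:493, class-C:17, class-D:481, class-E:413, class-F:136, class-G:387 → nearest is class-C
1 of the 4 points has class-F as nearest.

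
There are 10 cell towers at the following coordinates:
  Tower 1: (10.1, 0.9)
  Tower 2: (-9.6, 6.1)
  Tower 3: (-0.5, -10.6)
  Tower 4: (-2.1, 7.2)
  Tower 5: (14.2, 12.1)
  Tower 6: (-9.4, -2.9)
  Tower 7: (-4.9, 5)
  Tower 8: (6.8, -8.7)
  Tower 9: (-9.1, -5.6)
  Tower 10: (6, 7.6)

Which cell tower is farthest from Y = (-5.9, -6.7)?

Compare squared distances (the ordering matches that of the actual distances):
d²(Y, Tower 1) = (-5.9−10.1)² + (-6.7−0.9)² = 256 + 57.76 = 313.76
d²(Y, Tower 2) = (-5.9−(-9.6))² + (-6.7−6.1)² = 13.69 + 163.84 = 177.53
d²(Y, Tower 3) = (-5.9−(-0.5))² + (-6.7−(-10.6))² = 29.16 + 15.21 = 44.37
d²(Y, Tower 4) = (-5.9−(-2.1))² + (-6.7−7.2)² = 14.44 + 193.21 = 207.65
d²(Y, Tower 5) = (-5.9−14.2)² + (-6.7−12.1)² = 404.01 + 353.44 = 757.45
d²(Y, Tower 6) = (-5.9−(-9.4))² + (-6.7−(-2.9))² = 12.25 + 14.44 = 26.69
d²(Y, Tower 7) = (-5.9−(-4.9))² + (-6.7−5)² = 1 + 136.89 = 137.89
d²(Y, Tower 8) = (-5.9−6.8)² + (-6.7−(-8.7))² = 161.29 + 4 = 165.29
d²(Y, Tower 9) = (-5.9−(-9.1))² + (-6.7−(-5.6))² = 10.24 + 1.21 = 11.45
d²(Y, Tower 10) = (-5.9−6)² + (-6.7−7.6)² = 141.61 + 204.49 = 346.1
The largest is to Tower 5.

Tower 5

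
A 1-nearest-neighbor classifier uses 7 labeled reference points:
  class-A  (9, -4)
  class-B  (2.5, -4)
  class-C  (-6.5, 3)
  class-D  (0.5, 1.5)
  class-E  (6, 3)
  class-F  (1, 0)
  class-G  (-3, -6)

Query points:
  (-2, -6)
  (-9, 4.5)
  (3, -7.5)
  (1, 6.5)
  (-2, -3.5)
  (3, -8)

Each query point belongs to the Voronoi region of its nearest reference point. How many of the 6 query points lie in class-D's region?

(-2, -6) — d² to each: class-A:125, class-B:24.25, class-C:101.25, class-D:62.5, class-E:145, class-F:45, class-G:1 → nearest is class-G
(-9, 4.5) — d² to each: class-A:396.25, class-B:204.5, class-C:8.5, class-D:99.25, class-E:227.25, class-F:120.25, class-G:146.25 → nearest is class-C
(3, -7.5) — d² to each: class-A:48.25, class-B:12.5, class-C:200.5, class-D:87.25, class-E:119.25, class-F:60.25, class-G:38.25 → nearest is class-B
(1, 6.5) — d² to each: class-A:174.25, class-B:112.5, class-C:68.5, class-D:25.25, class-E:37.25, class-F:42.25, class-G:172.25 → nearest is class-D
(-2, -3.5) — d² to each: class-A:121.25, class-B:20.5, class-C:62.5, class-D:31.25, class-E:106.25, class-F:21.25, class-G:7.25 → nearest is class-G
(3, -8) — d² to each: class-A:52, class-B:16.25, class-C:211.25, class-D:96.5, class-E:130, class-F:68, class-G:40 → nearest is class-B
1 of the 6 points has class-D as nearest.

1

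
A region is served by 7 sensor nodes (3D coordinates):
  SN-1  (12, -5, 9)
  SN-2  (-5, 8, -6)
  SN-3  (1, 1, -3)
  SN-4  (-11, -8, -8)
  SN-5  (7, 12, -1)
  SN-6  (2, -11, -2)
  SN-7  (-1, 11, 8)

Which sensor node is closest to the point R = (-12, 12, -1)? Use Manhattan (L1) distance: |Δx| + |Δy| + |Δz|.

SN-2

d(R, SN-1) = |-12−12| + |12−(-5)| + |-1−9| = 24 + 17 + 10 = 51
d(R, SN-2) = |-12−(-5)| + |12−8| + |-1−(-6)| = 7 + 4 + 5 = 16
d(R, SN-3) = |-12−1| + |12−1| + |-1−(-3)| = 13 + 11 + 2 = 26
d(R, SN-4) = |-12−(-11)| + |12−(-8)| + |-1−(-8)| = 1 + 20 + 7 = 28
d(R, SN-5) = |-12−7| + |12−12| + |-1−(-1)| = 19 + 0 + 0 = 19
d(R, SN-6) = |-12−2| + |12−(-11)| + |-1−(-2)| = 14 + 23 + 1 = 38
d(R, SN-7) = |-12−(-1)| + |12−11| + |-1−8| = 11 + 1 + 9 = 21
SN-2 is nearest.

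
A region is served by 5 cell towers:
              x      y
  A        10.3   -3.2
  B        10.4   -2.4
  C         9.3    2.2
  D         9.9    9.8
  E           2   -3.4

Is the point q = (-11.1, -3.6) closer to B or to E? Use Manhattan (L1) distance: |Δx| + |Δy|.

d(q,B) = |-11.1−10.4| + |-3.6−(-2.4)| = 21.5 + 1.2 = 22.7
d(q,E) = |-11.1−2| + |-3.6−(-3.4)| = 13.1 + 0.2 = 13.3
22.7 > 13.3, so E is closer.

E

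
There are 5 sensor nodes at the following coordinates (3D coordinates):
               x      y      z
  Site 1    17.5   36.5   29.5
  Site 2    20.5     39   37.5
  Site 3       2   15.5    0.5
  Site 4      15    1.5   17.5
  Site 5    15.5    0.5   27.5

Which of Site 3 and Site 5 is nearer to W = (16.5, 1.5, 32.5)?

Compare squared distances:
d²(W, Site 3) = (16.5−2)² + (1.5−15.5)² + (32.5−0.5)² = 210.25 + 196 + 1024 = 1430.25
d²(W, Site 5) = (16.5−15.5)² + (1.5−0.5)² + (32.5−27.5)² = 1 + 1 + 25 = 27
1430.25 > 27, so Site 5 is closer.

Site 5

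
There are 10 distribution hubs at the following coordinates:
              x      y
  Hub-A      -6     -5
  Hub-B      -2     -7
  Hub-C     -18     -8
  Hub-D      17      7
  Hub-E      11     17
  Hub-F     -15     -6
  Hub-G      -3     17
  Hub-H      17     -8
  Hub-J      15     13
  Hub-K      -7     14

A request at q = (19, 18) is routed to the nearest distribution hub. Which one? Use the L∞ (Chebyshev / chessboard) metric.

d(q, Hub-A) = max(25, 23) = 25
d(q, Hub-B) = max(21, 25) = 25
d(q, Hub-C) = max(37, 26) = 37
d(q, Hub-D) = max(2, 11) = 11
d(q, Hub-E) = max(8, 1) = 8
d(q, Hub-F) = max(34, 24) = 34
d(q, Hub-G) = max(22, 1) = 22
d(q, Hub-H) = max(2, 26) = 26
d(q, Hub-J) = max(4, 5) = 5
d(q, Hub-K) = max(26, 4) = 26
Minimum is at Hub-J.

Hub-J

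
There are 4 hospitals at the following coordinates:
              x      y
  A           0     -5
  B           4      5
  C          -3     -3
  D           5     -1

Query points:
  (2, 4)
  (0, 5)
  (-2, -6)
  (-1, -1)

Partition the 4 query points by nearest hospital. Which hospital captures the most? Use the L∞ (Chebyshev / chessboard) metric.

B

(2, 4) — d to each: A:9, B:2, C:7, D:5 → nearest is B
(0, 5) — d to each: A:10, B:4, C:8, D:6 → nearest is B
(-2, -6) — d to each: A:2, B:11, C:3, D:7 → nearest is A
(-1, -1) — d to each: A:4, B:6, C:2, D:6 → nearest is C
Tally — A:1, B:2, C:1. B captures the most (2).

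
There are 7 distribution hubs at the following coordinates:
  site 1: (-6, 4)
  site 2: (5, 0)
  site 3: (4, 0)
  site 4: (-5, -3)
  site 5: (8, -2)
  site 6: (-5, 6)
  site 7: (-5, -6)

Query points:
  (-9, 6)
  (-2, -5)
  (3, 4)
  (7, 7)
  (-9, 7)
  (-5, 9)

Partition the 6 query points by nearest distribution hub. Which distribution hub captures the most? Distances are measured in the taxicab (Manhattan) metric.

site 6

(-9, 6) — d to each: site 1:5, site 2:20, site 3:19, site 4:13, site 5:25, site 6:4, site 7:16 → nearest is site 6
(-2, -5) — d to each: site 1:13, site 2:12, site 3:11, site 4:5, site 5:13, site 6:14, site 7:4 → nearest is site 7
(3, 4) — d to each: site 1:9, site 2:6, site 3:5, site 4:15, site 5:11, site 6:10, site 7:18 → nearest is site 3
(7, 7) — d to each: site 1:16, site 2:9, site 3:10, site 4:22, site 5:10, site 6:13, site 7:25 → nearest is site 2
(-9, 7) — d to each: site 1:6, site 2:21, site 3:20, site 4:14, site 5:26, site 6:5, site 7:17 → nearest is site 6
(-5, 9) — d to each: site 1:6, site 2:19, site 3:18, site 4:12, site 5:24, site 6:3, site 7:15 → nearest is site 6
Tally — site 2:1, site 3:1, site 6:3, site 7:1. site 6 captures the most (3).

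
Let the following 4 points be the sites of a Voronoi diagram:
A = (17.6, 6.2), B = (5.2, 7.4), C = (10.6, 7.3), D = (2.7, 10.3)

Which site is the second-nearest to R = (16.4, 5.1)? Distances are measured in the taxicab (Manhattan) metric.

d(R,A) = 1.2 + 1.1 = 2.3
d(R,B) = 11.2 + 2.3 = 13.5
d(R,C) = 5.8 + 2.2 = 8
d(R,D) = 13.7 + 5.2 = 18.9
Sorted ascending: A, C, B, … — the second-nearest is C.

C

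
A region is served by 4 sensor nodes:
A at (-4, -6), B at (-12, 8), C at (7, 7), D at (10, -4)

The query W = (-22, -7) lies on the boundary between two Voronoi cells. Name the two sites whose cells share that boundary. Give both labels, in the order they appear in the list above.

Squared distances from W to each site:
|WA|² = (-22−(-4))² + (-7−(-6))² = 324 + 1 = 325
|WB|² = (-22−(-12))² + (-7−8)² = 100 + 225 = 325
|WC|² = (-22−7)² + (-7−7)² = 841 + 196 = 1037
|WD|² = (-22−10)² + (-7−(-4))² = 1024 + 9 = 1033
W is equidistant from A and B (both at squared distance 325), and every other site is strictly farther — so W lies on the A–B Voronoi edge.

A and B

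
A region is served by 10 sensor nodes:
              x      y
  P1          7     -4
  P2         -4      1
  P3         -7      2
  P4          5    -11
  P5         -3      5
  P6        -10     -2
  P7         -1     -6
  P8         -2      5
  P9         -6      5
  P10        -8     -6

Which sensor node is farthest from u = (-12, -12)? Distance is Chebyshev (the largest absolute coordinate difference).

d(u,P1) = max(19, 8) = 19
d(u,P2) = max(8, 13) = 13
d(u,P3) = max(5, 14) = 14
d(u,P4) = max(17, 1) = 17
d(u,P5) = max(9, 17) = 17
d(u,P6) = max(2, 10) = 10
d(u,P7) = max(11, 6) = 11
d(u,P8) = max(10, 17) = 17
d(u,P9) = max(6, 17) = 17
d(u, P10) = max(4, 6) = 6
The largest is to P1.

P1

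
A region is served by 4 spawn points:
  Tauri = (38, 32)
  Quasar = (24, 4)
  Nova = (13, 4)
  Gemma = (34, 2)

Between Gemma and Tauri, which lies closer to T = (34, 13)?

Gemma

Compare squared distances:
d²(T, Gemma) = (34−34)² + (13−2)² = 0 + 121 = 121
d²(T, Tauri) = (34−38)² + (13−32)² = 16 + 361 = 377
121 < 377, so Gemma is closer.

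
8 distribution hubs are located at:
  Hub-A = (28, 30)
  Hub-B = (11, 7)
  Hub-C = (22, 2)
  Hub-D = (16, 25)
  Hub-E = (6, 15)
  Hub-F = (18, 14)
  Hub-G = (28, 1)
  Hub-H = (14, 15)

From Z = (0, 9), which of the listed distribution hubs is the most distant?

Since √ is increasing, it suffices to compare squared distances:
d²(Z, Hub-A) = 784 + 441 = 1225
d²(Z, Hub-B) = 121 + 4 = 125
d²(Z, Hub-C) = 484 + 49 = 533
d²(Z, Hub-D) = 256 + 256 = 512
d²(Z, Hub-E) = 36 + 36 = 72
d²(Z, Hub-F) = 324 + 25 = 349
d²(Z, Hub-G) = 784 + 64 = 848
d²(Z, Hub-H) = 196 + 36 = 232
The largest is to Hub-A.

Hub-A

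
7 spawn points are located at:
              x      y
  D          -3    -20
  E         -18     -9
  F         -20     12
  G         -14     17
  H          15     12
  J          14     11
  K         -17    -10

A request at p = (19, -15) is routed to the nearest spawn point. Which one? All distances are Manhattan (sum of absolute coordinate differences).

d(p,D) = |19−(-3)| + |-15−(-20)| = 22 + 5 = 27
d(p,E) = |19−(-18)| + |-15−(-9)| = 37 + 6 = 43
d(p,F) = |19−(-20)| + |-15−12| = 39 + 27 = 66
d(p,G) = |19−(-14)| + |-15−17| = 33 + 32 = 65
d(p,H) = |19−15| + |-15−12| = 4 + 27 = 31
d(p,J) = |19−14| + |-15−11| = 5 + 26 = 31
d(p,K) = |19−(-17)| + |-15−(-10)| = 36 + 5 = 41
Minimum is at D.

D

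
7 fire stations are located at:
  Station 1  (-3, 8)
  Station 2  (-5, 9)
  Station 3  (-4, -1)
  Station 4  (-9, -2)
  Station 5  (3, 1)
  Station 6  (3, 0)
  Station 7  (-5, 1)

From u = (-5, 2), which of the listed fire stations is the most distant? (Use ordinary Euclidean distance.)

Squared Euclidean distances:
d²(u, Station 1) = (-5−(-3))² + (2−8)² = 4 + 36 = 40
d²(u, Station 2) = (-5−(-5))² + (2−9)² = 0 + 49 = 49
d²(u, Station 3) = (-5−(-4))² + (2−(-1))² = 1 + 9 = 10
d²(u, Station 4) = (-5−(-9))² + (2−(-2))² = 16 + 16 = 32
d²(u, Station 5) = (-5−3)² + (2−1)² = 64 + 1 = 65
d²(u, Station 6) = (-5−3)² + (2−0)² = 64 + 4 = 68
d²(u, Station 7) = (-5−(-5))² + (2−1)² = 0 + 1 = 1
The largest is to Station 6.

Station 6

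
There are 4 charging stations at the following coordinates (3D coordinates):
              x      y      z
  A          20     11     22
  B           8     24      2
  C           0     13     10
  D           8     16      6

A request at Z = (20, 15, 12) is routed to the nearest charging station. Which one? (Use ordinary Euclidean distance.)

A

Since √ is increasing, it suffices to compare squared distances:
|ZA|² = (20−20)² + (15−11)² + (12−22)² = 0 + 16 + 100 = 116
|ZB|² = (20−8)² + (15−24)² + (12−2)² = 144 + 81 + 100 = 325
|ZC|² = (20−0)² + (15−13)² + (12−10)² = 400 + 4 + 4 = 408
|ZD|² = (20−8)² + (15−16)² + (12−6)² = 144 + 1 + 36 = 181
A is nearest.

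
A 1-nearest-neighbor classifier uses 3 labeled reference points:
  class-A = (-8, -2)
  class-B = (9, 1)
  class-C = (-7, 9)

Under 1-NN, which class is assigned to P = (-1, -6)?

Squared Euclidean distances:
d²(P, class-A) = (-1−(-8))² + (-6−(-2))² = 49 + 16 = 65
d²(P, class-B) = (-1−9)² + (-6−1)² = 100 + 49 = 149
d²(P, class-C) = (-1−(-7))² + (-6−9)² = 36 + 225 = 261
Minimum is at class-A.

class-A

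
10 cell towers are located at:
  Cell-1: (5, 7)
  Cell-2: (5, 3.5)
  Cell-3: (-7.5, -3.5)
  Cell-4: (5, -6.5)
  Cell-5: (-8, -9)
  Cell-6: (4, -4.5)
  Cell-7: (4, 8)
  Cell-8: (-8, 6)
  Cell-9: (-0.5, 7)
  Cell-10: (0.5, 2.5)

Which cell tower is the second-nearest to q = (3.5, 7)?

Cell-1

Compare squared distances (the ordering matches that of the actual distances):
d²(q, Cell-1) = 2.25 + 0 = 2.25
d²(q, Cell-2) = 2.25 + 12.25 = 14.5
d²(q, Cell-3) = 121 + 110.25 = 231.25
d²(q, Cell-4) = 2.25 + 182.25 = 184.5
d²(q, Cell-5) = 132.25 + 256 = 388.25
d²(q, Cell-6) = 0.25 + 132.25 = 132.5
d²(q, Cell-7) = 0.25 + 1 = 1.25
d²(q, Cell-8) = 132.25 + 1 = 133.25
d²(q, Cell-9) = 16 + 0 = 16
d²(q, Cell-10) = 9 + 20.25 = 29.25
Sorted ascending: Cell-7, Cell-1, Cell-2, … — the second-nearest is Cell-1.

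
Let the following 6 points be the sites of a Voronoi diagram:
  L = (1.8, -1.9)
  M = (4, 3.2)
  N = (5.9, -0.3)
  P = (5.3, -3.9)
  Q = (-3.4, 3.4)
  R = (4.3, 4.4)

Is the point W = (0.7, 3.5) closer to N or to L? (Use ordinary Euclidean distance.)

Compare squared distances:
|WN|² = (0.7−5.9)² + (3.5−(-0.3))² = 27.04 + 14.44 = 41.48
|WL|² = (0.7−1.8)² + (3.5−(-1.9))² = 1.21 + 29.16 = 30.37
41.48 > 30.37, so L is closer.

L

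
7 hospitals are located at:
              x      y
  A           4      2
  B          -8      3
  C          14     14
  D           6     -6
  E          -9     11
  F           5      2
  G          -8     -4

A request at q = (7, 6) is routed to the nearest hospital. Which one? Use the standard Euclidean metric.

F

Since √ is increasing, it suffices to compare squared distances:
|qA|² = (7−4)² + (6−2)² = 9 + 16 = 25
|qB|² = (7−(-8))² + (6−3)² = 225 + 9 = 234
|qC|² = (7−14)² + (6−14)² = 49 + 64 = 113
|qD|² = (7−6)² + (6−(-6))² = 1 + 144 = 145
|qE|² = (7−(-9))² + (6−11)² = 256 + 25 = 281
|qF|² = (7−5)² + (6−2)² = 4 + 16 = 20
|qG|² = (7−(-8))² + (6−(-4))² = 225 + 100 = 325
F is nearest.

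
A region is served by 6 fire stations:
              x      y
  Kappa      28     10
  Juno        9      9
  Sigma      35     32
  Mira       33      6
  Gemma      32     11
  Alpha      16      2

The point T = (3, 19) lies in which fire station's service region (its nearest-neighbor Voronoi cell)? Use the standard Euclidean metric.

Compare squared distances (the ordering matches that of the actual distances):
d²(T, Kappa) = (3−28)² + (19−10)² = 625 + 81 = 706
d²(T, Juno) = (3−9)² + (19−9)² = 36 + 100 = 136
d²(T, Sigma) = (3−35)² + (19−32)² = 1024 + 169 = 1193
d²(T, Mira) = (3−33)² + (19−6)² = 900 + 169 = 1069
d²(T, Gemma) = (3−32)² + (19−11)² = 841 + 64 = 905
d²(T, Alpha) = (3−16)² + (19−2)² = 169 + 289 = 458
The smallest is to Juno, so T lies in the Voronoi region of Juno.

Juno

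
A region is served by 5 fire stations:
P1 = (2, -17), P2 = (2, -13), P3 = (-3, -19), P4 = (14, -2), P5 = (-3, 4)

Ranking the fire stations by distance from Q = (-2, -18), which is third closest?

Compare squared distances (the ordering matches that of the actual distances):
|QP1|² = 16 + 1 = 17
|QP2|² = 16 + 25 = 41
|QP3|² = 1 + 1 = 2
|QP4|² = 256 + 256 = 512
|QP5|² = 1 + 484 = 485
Sorted ascending: P3, P1, P2, P5, … — the third-nearest is P2.

P2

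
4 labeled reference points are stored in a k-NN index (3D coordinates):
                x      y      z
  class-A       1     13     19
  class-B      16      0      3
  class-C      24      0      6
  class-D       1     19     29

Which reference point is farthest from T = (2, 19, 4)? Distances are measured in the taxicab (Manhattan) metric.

d(T, class-A) = |2−1| + |19−13| + |4−19| = 1 + 6 + 15 = 22
d(T, class-B) = |2−16| + |19−0| + |4−3| = 14 + 19 + 1 = 34
d(T, class-C) = |2−24| + |19−0| + |4−6| = 22 + 19 + 2 = 43
d(T, class-D) = |2−1| + |19−19| + |4−29| = 1 + 0 + 25 = 26
The largest is to class-C.

class-C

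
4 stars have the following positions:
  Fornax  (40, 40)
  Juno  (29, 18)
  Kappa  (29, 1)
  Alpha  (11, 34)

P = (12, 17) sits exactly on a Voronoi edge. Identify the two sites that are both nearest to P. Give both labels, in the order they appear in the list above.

Squared distances from P to each site:
d²(P, Fornax) = 784 + 529 = 1313
d²(P, Juno) = 289 + 1 = 290
d²(P, Kappa) = 289 + 256 = 545
d²(P, Alpha) = 1 + 289 = 290
P is equidistant from Juno and Alpha (both at squared distance 290), and every other site is strictly farther — so P lies on the Juno–Alpha Voronoi edge.

Juno and Alpha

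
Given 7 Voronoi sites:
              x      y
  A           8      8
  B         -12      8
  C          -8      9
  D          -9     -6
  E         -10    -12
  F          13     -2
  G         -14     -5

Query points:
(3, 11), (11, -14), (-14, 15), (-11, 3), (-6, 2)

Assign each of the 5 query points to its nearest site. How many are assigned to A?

(3, 11) — d² to each: A:34, B:234, C:125, D:433, E:698, F:269, G:545 → nearest is A
(11, -14) — d² to each: A:493, B:1013, C:890, D:464, E:445, F:148, G:706 → nearest is F
(-14, 15) — d² to each: A:533, B:53, C:72, D:466, E:745, F:1018, G:400 → nearest is B
(-11, 3) — d² to each: A:386, B:26, C:45, D:85, E:226, F:601, G:73 → nearest is B
(-6, 2) — d² to each: A:232, B:72, C:53, D:73, E:212, F:377, G:113 → nearest is C
1 of the 5 points has A as nearest.

1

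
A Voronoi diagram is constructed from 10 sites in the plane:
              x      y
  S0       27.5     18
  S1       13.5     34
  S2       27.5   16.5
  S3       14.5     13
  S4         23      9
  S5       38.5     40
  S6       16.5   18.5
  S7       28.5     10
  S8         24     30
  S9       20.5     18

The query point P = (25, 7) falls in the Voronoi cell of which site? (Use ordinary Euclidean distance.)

S4

Compare squared distances (the ordering matches that of the actual distances):
|PS0|² = (25−27.5)² + (7−18)² = 6.25 + 121 = 127.25
|PS1|² = (25−13.5)² + (7−34)² = 132.25 + 729 = 861.25
|PS2|² = (25−27.5)² + (7−16.5)² = 6.25 + 90.25 = 96.5
|PS3|² = (25−14.5)² + (7−13)² = 110.25 + 36 = 146.25
|PS4|² = (25−23)² + (7−9)² = 4 + 4 = 8
|PS5|² = (25−38.5)² + (7−40)² = 182.25 + 1089 = 1271.25
|PS6|² = (25−16.5)² + (7−18.5)² = 72.25 + 132.25 = 204.5
|PS7|² = (25−28.5)² + (7−10)² = 12.25 + 9 = 21.25
|PS8|² = (25−24)² + (7−30)² = 1 + 529 = 530
|PS9|² = (25−20.5)² + (7−18)² = 20.25 + 121 = 141.25
S4 is nearest.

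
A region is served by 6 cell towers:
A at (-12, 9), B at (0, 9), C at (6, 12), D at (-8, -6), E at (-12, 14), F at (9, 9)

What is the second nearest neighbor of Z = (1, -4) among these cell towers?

B

Compare squared distances (the ordering matches that of the actual distances):
|ZA|² = (1−(-12))² + (-4−9)² = 169 + 169 = 338
|ZB|² = (1−0)² + (-4−9)² = 1 + 169 = 170
|ZC|² = (1−6)² + (-4−12)² = 25 + 256 = 281
|ZD|² = (1−(-8))² + (-4−(-6))² = 81 + 4 = 85
|ZE|² = (1−(-12))² + (-4−14)² = 169 + 324 = 493
|ZF|² = (1−9)² + (-4−9)² = 64 + 169 = 233
Sorted ascending: D, B, F, … — the second-nearest is B.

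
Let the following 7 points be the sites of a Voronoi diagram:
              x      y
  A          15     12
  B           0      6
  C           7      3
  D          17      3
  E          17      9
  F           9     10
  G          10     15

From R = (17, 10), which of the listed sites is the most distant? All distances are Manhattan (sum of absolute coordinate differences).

d(R,A) = 2 + 2 = 4
d(R,B) = 17 + 4 = 21
d(R,C) = 10 + 7 = 17
d(R,D) = 0 + 7 = 7
d(R,E) = 0 + 1 = 1
d(R,F) = 8 + 0 = 8
d(R,G) = 7 + 5 = 12
The largest is to B.

B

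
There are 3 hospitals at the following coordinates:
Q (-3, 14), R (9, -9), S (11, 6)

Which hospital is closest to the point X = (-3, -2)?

R

Squared Euclidean distances:
|XQ|² = (-3−(-3))² + (-2−14)² = 0 + 256 = 256
|XR|² = (-3−9)² + (-2−(-9))² = 144 + 49 = 193
|XS|² = (-3−11)² + (-2−6)² = 196 + 64 = 260
R is nearest.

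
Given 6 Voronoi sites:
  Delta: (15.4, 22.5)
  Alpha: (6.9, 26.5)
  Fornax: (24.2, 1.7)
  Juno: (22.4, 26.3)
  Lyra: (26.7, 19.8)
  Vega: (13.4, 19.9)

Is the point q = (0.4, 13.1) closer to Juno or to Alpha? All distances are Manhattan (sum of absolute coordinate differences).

Alpha

d(q, Juno) = |0.4−22.4| + |13.1−26.3| = 22 + 13.2 = 35.2
d(q, Alpha) = |0.4−6.9| + |13.1−26.5| = 6.5 + 13.4 = 19.9
35.2 > 19.9, so Alpha is closer.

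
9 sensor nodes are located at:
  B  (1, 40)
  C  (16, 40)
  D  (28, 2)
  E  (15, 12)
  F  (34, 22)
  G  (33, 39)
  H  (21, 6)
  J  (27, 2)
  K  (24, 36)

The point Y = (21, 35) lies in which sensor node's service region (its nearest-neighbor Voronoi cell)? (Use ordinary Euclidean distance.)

K

Squared Euclidean distances:
|YB|² = 400 + 25 = 425
|YC|² = 25 + 25 = 50
|YD|² = 49 + 1089 = 1138
|YE|² = 36 + 529 = 565
|YF|² = 169 + 169 = 338
|YG|² = 144 + 16 = 160
|YH|² = 0 + 841 = 841
|YJ|² = 36 + 1089 = 1125
|YK|² = 9 + 1 = 10
The smallest is to K, so Y lies in the Voronoi region of K.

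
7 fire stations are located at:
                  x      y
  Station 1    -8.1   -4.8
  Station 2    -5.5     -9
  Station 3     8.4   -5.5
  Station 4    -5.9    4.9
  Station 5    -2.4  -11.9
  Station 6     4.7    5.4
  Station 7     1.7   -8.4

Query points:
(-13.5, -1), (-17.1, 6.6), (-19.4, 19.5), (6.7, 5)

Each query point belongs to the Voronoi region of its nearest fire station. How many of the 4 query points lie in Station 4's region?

2

(-13.5, -1) — d² to each: Station 1:43.6, Station 2:128, Station 3:499.86, Station 4:92.57, Station 5:242.02, Station 6:372.2, Station 7:285.8 → nearest is Station 1
(-17.1, 6.6) — d² to each: Station 1:210.96, Station 2:377.92, Station 3:796.66, Station 4:128.33, Station 5:558.34, Station 6:476.68, Station 7:578.44 → nearest is Station 4
(-19.4, 19.5) — d² to each: Station 1:718.18, Station 2:1005.46, Station 3:1397.84, Station 4:395.41, Station 5:1274.96, Station 6:779.62, Station 7:1223.62 → nearest is Station 4
(6.7, 5) — d² to each: Station 1:315.08, Station 2:344.84, Station 3:113.14, Station 4:158.77, Station 5:368.42, Station 6:4.16, Station 7:204.56 → nearest is Station 6
2 of the 4 points have Station 4 as nearest.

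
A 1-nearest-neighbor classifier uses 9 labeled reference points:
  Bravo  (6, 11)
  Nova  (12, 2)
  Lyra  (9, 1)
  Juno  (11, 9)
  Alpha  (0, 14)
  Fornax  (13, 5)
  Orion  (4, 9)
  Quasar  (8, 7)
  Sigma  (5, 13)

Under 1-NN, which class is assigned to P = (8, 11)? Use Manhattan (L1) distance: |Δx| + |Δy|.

Bravo

d(P, Bravo) = 2 + 0 = 2
d(P, Nova) = 4 + 9 = 13
d(P, Lyra) = 1 + 10 = 11
d(P, Juno) = 3 + 2 = 5
d(P, Alpha) = 8 + 3 = 11
d(P, Fornax) = 5 + 6 = 11
d(P, Orion) = 4 + 2 = 6
d(P, Quasar) = 0 + 4 = 4
d(P, Sigma) = 3 + 2 = 5
Bravo is nearest.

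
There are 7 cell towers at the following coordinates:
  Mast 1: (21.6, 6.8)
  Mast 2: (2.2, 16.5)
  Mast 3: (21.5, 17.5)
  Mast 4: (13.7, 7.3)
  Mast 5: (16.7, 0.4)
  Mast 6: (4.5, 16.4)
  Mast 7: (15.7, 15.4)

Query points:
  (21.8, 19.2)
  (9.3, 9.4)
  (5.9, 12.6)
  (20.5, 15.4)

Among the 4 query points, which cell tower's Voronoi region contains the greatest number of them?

Mast 3

(21.8, 19.2) — d² to each: Mast 1:153.8, Mast 2:391.45, Mast 3:2.98, Mast 4:207.22, Mast 5:379.45, Mast 6:307.13, Mast 7:51.65 → nearest is Mast 3
(9.3, 9.4) — d² to each: Mast 1:158.05, Mast 2:100.82, Mast 3:214.45, Mast 4:23.77, Mast 5:135.76, Mast 6:72.04, Mast 7:76.96 → nearest is Mast 4
(5.9, 12.6) — d² to each: Mast 1:280.13, Mast 2:28.9, Mast 3:267.37, Mast 4:88.93, Mast 5:265.48, Mast 6:16.4, Mast 7:103.88 → nearest is Mast 6
(20.5, 15.4) — d² to each: Mast 1:75.17, Mast 2:336.1, Mast 3:5.41, Mast 4:111.85, Mast 5:239.44, Mast 6:257, Mast 7:23.04 → nearest is Mast 3
Tally — Mast 3:2, Mast 4:1, Mast 6:1. Mast 3 captures the most (2).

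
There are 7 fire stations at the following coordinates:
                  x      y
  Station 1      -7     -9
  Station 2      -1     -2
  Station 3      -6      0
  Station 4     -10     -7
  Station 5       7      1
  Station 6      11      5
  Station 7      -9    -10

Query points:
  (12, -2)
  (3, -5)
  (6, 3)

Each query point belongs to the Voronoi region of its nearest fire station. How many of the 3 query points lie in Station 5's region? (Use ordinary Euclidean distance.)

(12, -2) — d² to each: Station 1:410, Station 2:169, Station 3:328, Station 4:509, Station 5:34, Station 6:50, Station 7:505 → nearest is Station 5
(3, -5) — d² to each: Station 1:116, Station 2:25, Station 3:106, Station 4:173, Station 5:52, Station 6:164, Station 7:169 → nearest is Station 2
(6, 3) — d² to each: Station 1:313, Station 2:74, Station 3:153, Station 4:356, Station 5:5, Station 6:29, Station 7:394 → nearest is Station 5
2 of the 3 points have Station 5 as nearest.

2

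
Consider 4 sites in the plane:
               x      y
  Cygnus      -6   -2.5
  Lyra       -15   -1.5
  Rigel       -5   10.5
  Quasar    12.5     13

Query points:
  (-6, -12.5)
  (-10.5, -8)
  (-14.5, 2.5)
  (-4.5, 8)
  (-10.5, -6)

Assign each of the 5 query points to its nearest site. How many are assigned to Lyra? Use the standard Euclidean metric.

(-6, -12.5) — d² to each: Cygnus:100, Lyra:202, Rigel:530, Quasar:992.5 → nearest is Cygnus
(-10.5, -8) — d² to each: Cygnus:50.5, Lyra:62.5, Rigel:372.5, Quasar:970 → nearest is Cygnus
(-14.5, 2.5) — d² to each: Cygnus:97.25, Lyra:16.25, Rigel:154.25, Quasar:839.25 → nearest is Lyra
(-4.5, 8) — d² to each: Cygnus:112.5, Lyra:200.5, Rigel:6.5, Quasar:314 → nearest is Rigel
(-10.5, -6) — d² to each: Cygnus:32.5, Lyra:40.5, Rigel:302.5, Quasar:890 → nearest is Cygnus
1 of the 5 points has Lyra as nearest.

1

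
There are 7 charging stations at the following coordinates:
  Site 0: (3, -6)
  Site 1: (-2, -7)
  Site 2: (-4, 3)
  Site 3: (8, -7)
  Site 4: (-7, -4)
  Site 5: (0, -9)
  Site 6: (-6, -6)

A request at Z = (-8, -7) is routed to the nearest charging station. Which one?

Site 6

Compare squared distances (the ordering matches that of the actual distances):
d²(Z, Site 0) = 121 + 1 = 122
d²(Z, Site 1) = 36 + 0 = 36
d²(Z, Site 2) = 16 + 100 = 116
d²(Z, Site 3) = 256 + 0 = 256
d²(Z, Site 4) = 1 + 9 = 10
d²(Z, Site 5) = 64 + 4 = 68
d²(Z, Site 6) = 4 + 1 = 5
Site 6 is nearest.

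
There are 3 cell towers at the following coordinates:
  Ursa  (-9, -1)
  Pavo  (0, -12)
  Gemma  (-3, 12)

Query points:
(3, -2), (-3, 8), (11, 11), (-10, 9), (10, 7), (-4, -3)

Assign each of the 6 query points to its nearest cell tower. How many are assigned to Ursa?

(3, -2) — d² to each: Ursa:145, Pavo:109, Gemma:232 → nearest is Pavo
(-3, 8) — d² to each: Ursa:117, Pavo:409, Gemma:16 → nearest is Gemma
(11, 11) — d² to each: Ursa:544, Pavo:650, Gemma:197 → nearest is Gemma
(-10, 9) — d² to each: Ursa:101, Pavo:541, Gemma:58 → nearest is Gemma
(10, 7) — d² to each: Ursa:425, Pavo:461, Gemma:194 → nearest is Gemma
(-4, -3) — d² to each: Ursa:29, Pavo:97, Gemma:226 → nearest is Ursa
1 of the 6 points has Ursa as nearest.

1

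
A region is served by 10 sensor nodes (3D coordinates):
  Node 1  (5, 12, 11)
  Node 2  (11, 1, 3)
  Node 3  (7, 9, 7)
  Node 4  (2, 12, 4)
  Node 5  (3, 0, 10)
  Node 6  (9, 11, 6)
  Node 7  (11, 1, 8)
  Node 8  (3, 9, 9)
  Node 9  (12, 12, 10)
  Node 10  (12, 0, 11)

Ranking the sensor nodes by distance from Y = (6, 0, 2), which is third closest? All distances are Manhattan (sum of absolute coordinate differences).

Node 7

d(Y, Node 1) = |6−5| + |0−12| + |2−11| = 1 + 12 + 9 = 22
d(Y, Node 2) = |6−11| + |0−1| + |2−3| = 5 + 1 + 1 = 7
d(Y, Node 3) = |6−7| + |0−9| + |2−7| = 1 + 9 + 5 = 15
d(Y, Node 4) = |6−2| + |0−12| + |2−4| = 4 + 12 + 2 = 18
d(Y, Node 5) = |6−3| + |0−0| + |2−10| = 3 + 0 + 8 = 11
d(Y, Node 6) = |6−9| + |0−11| + |2−6| = 3 + 11 + 4 = 18
d(Y, Node 7) = |6−11| + |0−1| + |2−8| = 5 + 1 + 6 = 12
d(Y, Node 8) = |6−3| + |0−9| + |2−9| = 3 + 9 + 7 = 19
d(Y, Node 9) = |6−12| + |0−12| + |2−10| = 6 + 12 + 8 = 26
d(Y, Node 10) = |6−12| + |0−0| + |2−11| = 6 + 0 + 9 = 15
Sorted ascending: Node 2, Node 5, Node 7, Node 3, … — the third-nearest is Node 7.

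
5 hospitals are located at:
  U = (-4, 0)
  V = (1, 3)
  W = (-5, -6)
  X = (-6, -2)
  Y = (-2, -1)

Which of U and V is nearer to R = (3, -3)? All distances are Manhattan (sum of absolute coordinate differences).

V

d(R,U) = |3−(-4)| + |-3−0| = 7 + 3 = 10
d(R,V) = |3−1| + |-3−3| = 2 + 6 = 8
10 > 8, so V is closer.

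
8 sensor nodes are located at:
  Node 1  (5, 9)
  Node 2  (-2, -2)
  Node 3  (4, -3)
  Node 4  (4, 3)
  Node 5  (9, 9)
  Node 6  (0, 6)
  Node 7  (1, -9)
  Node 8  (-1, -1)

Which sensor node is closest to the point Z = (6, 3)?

Since √ is increasing, it suffices to compare squared distances:
d²(Z, Node 1) = (6−5)² + (3−9)² = 1 + 36 = 37
d²(Z, Node 2) = (6−(-2))² + (3−(-2))² = 64 + 25 = 89
d²(Z, Node 3) = (6−4)² + (3−(-3))² = 4 + 36 = 40
d²(Z, Node 4) = (6−4)² + (3−3)² = 4 + 0 = 4
d²(Z, Node 5) = (6−9)² + (3−9)² = 9 + 36 = 45
d²(Z, Node 6) = (6−0)² + (3−6)² = 36 + 9 = 45
d²(Z, Node 7) = (6−1)² + (3−(-9))² = 25 + 144 = 169
d²(Z, Node 8) = (6−(-1))² + (3−(-1))² = 49 + 16 = 65
Node 4 is nearest.

Node 4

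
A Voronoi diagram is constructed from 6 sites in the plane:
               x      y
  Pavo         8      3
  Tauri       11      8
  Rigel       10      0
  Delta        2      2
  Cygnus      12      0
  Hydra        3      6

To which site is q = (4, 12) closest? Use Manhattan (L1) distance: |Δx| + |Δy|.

Hydra

d(q, Pavo) = |4−8| + |12−3| = 4 + 9 = 13
d(q, Tauri) = |4−11| + |12−8| = 7 + 4 = 11
d(q, Rigel) = |4−10| + |12−0| = 6 + 12 = 18
d(q, Delta) = |4−2| + |12−2| = 2 + 10 = 12
d(q, Cygnus) = |4−12| + |12−0| = 8 + 12 = 20
d(q, Hydra) = |4−3| + |12−6| = 1 + 6 = 7
Hydra is nearest.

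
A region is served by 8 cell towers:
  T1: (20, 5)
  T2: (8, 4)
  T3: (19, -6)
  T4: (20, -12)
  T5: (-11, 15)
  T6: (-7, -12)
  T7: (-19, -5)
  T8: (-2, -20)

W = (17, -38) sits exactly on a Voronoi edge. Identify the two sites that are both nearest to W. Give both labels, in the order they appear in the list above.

Squared distances from W to each site:
|WT1|² = (17−20)² + (-38−5)² = 9 + 1849 = 1858
|WT2|² = (17−8)² + (-38−4)² = 81 + 1764 = 1845
|WT3|² = (17−19)² + (-38−(-6))² = 4 + 1024 = 1028
|WT4|² = (17−20)² + (-38−(-12))² = 9 + 676 = 685
|WT5|² = (17−(-11))² + (-38−15)² = 784 + 2809 = 3593
|WT6|² = (17−(-7))² + (-38−(-12))² = 576 + 676 = 1252
|WT7|² = (17−(-19))² + (-38−(-5))² = 1296 + 1089 = 2385
|WT8|² = (17−(-2))² + (-38−(-20))² = 361 + 324 = 685
W is equidistant from T4 and T8 (both at squared distance 685), and every other site is strictly farther — so W lies on the T4–T8 Voronoi edge.

T4 and T8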